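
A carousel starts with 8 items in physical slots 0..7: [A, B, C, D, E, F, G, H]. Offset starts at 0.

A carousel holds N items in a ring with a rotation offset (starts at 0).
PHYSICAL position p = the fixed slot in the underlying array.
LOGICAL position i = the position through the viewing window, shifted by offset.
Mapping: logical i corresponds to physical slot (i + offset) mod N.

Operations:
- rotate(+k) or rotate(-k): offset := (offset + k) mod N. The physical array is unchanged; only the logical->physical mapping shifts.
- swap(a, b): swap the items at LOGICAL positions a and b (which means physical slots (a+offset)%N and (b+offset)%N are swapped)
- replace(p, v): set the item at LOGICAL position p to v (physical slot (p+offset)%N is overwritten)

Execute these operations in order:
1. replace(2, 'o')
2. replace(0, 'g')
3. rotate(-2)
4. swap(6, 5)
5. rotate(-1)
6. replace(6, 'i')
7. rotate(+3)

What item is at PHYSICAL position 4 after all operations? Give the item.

Answer: D

Derivation:
After op 1 (replace(2, 'o')): offset=0, physical=[A,B,o,D,E,F,G,H], logical=[A,B,o,D,E,F,G,H]
After op 2 (replace(0, 'g')): offset=0, physical=[g,B,o,D,E,F,G,H], logical=[g,B,o,D,E,F,G,H]
After op 3 (rotate(-2)): offset=6, physical=[g,B,o,D,E,F,G,H], logical=[G,H,g,B,o,D,E,F]
After op 4 (swap(6, 5)): offset=6, physical=[g,B,o,E,D,F,G,H], logical=[G,H,g,B,o,E,D,F]
After op 5 (rotate(-1)): offset=5, physical=[g,B,o,E,D,F,G,H], logical=[F,G,H,g,B,o,E,D]
After op 6 (replace(6, 'i')): offset=5, physical=[g,B,o,i,D,F,G,H], logical=[F,G,H,g,B,o,i,D]
After op 7 (rotate(+3)): offset=0, physical=[g,B,o,i,D,F,G,H], logical=[g,B,o,i,D,F,G,H]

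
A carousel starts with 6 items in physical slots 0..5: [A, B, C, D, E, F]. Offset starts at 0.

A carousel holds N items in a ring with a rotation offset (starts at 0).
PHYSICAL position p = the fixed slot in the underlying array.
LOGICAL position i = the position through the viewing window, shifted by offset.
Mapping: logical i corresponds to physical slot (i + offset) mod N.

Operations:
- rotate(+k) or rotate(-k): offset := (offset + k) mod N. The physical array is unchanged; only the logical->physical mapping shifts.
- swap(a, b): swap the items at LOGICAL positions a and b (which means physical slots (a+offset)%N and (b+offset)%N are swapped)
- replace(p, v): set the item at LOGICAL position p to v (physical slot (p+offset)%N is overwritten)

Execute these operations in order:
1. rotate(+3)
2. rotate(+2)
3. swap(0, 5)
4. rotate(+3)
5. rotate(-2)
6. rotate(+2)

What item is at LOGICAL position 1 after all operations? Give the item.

Answer: D

Derivation:
After op 1 (rotate(+3)): offset=3, physical=[A,B,C,D,E,F], logical=[D,E,F,A,B,C]
After op 2 (rotate(+2)): offset=5, physical=[A,B,C,D,E,F], logical=[F,A,B,C,D,E]
After op 3 (swap(0, 5)): offset=5, physical=[A,B,C,D,F,E], logical=[E,A,B,C,D,F]
After op 4 (rotate(+3)): offset=2, physical=[A,B,C,D,F,E], logical=[C,D,F,E,A,B]
After op 5 (rotate(-2)): offset=0, physical=[A,B,C,D,F,E], logical=[A,B,C,D,F,E]
After op 6 (rotate(+2)): offset=2, physical=[A,B,C,D,F,E], logical=[C,D,F,E,A,B]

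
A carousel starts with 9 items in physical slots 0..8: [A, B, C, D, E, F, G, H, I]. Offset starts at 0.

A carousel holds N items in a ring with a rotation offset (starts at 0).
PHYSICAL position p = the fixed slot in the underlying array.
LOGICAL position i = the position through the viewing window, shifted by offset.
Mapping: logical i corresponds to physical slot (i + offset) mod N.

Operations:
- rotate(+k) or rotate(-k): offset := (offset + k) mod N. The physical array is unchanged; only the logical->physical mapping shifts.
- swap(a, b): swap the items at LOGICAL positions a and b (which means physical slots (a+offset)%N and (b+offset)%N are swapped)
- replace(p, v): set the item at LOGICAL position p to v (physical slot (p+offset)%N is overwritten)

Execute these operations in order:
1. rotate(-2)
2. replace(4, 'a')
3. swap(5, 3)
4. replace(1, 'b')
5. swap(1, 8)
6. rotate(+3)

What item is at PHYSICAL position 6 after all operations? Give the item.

After op 1 (rotate(-2)): offset=7, physical=[A,B,C,D,E,F,G,H,I], logical=[H,I,A,B,C,D,E,F,G]
After op 2 (replace(4, 'a')): offset=7, physical=[A,B,a,D,E,F,G,H,I], logical=[H,I,A,B,a,D,E,F,G]
After op 3 (swap(5, 3)): offset=7, physical=[A,D,a,B,E,F,G,H,I], logical=[H,I,A,D,a,B,E,F,G]
After op 4 (replace(1, 'b')): offset=7, physical=[A,D,a,B,E,F,G,H,b], logical=[H,b,A,D,a,B,E,F,G]
After op 5 (swap(1, 8)): offset=7, physical=[A,D,a,B,E,F,b,H,G], logical=[H,G,A,D,a,B,E,F,b]
After op 6 (rotate(+3)): offset=1, physical=[A,D,a,B,E,F,b,H,G], logical=[D,a,B,E,F,b,H,G,A]

Answer: b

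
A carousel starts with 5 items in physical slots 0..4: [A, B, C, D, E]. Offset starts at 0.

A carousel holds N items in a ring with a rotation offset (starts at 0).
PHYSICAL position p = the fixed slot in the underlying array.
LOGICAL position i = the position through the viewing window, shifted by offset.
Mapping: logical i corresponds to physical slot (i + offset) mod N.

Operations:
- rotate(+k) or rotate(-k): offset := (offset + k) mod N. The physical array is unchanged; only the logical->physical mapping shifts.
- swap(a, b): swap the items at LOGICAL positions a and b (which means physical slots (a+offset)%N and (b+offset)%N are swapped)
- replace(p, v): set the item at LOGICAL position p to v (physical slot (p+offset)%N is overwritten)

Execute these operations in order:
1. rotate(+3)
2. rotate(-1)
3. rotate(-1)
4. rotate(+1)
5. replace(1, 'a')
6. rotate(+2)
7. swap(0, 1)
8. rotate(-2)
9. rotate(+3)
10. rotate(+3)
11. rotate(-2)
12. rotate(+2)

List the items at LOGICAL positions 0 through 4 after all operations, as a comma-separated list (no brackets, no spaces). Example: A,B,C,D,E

Answer: a,A,E,B,C

Derivation:
After op 1 (rotate(+3)): offset=3, physical=[A,B,C,D,E], logical=[D,E,A,B,C]
After op 2 (rotate(-1)): offset=2, physical=[A,B,C,D,E], logical=[C,D,E,A,B]
After op 3 (rotate(-1)): offset=1, physical=[A,B,C,D,E], logical=[B,C,D,E,A]
After op 4 (rotate(+1)): offset=2, physical=[A,B,C,D,E], logical=[C,D,E,A,B]
After op 5 (replace(1, 'a')): offset=2, physical=[A,B,C,a,E], logical=[C,a,E,A,B]
After op 6 (rotate(+2)): offset=4, physical=[A,B,C,a,E], logical=[E,A,B,C,a]
After op 7 (swap(0, 1)): offset=4, physical=[E,B,C,a,A], logical=[A,E,B,C,a]
After op 8 (rotate(-2)): offset=2, physical=[E,B,C,a,A], logical=[C,a,A,E,B]
After op 9 (rotate(+3)): offset=0, physical=[E,B,C,a,A], logical=[E,B,C,a,A]
After op 10 (rotate(+3)): offset=3, physical=[E,B,C,a,A], logical=[a,A,E,B,C]
After op 11 (rotate(-2)): offset=1, physical=[E,B,C,a,A], logical=[B,C,a,A,E]
After op 12 (rotate(+2)): offset=3, physical=[E,B,C,a,A], logical=[a,A,E,B,C]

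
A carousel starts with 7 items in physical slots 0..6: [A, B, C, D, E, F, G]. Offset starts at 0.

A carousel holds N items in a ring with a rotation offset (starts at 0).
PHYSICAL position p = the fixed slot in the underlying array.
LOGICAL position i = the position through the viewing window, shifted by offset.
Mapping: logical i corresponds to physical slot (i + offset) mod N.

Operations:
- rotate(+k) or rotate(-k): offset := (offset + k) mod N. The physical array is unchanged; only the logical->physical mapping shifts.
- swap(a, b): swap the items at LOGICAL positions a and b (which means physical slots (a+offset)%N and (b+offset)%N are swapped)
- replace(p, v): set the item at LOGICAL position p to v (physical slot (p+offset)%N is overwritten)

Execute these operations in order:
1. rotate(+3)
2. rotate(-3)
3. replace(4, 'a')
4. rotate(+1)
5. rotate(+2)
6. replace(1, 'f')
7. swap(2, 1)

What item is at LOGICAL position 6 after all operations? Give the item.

Answer: C

Derivation:
After op 1 (rotate(+3)): offset=3, physical=[A,B,C,D,E,F,G], logical=[D,E,F,G,A,B,C]
After op 2 (rotate(-3)): offset=0, physical=[A,B,C,D,E,F,G], logical=[A,B,C,D,E,F,G]
After op 3 (replace(4, 'a')): offset=0, physical=[A,B,C,D,a,F,G], logical=[A,B,C,D,a,F,G]
After op 4 (rotate(+1)): offset=1, physical=[A,B,C,D,a,F,G], logical=[B,C,D,a,F,G,A]
After op 5 (rotate(+2)): offset=3, physical=[A,B,C,D,a,F,G], logical=[D,a,F,G,A,B,C]
After op 6 (replace(1, 'f')): offset=3, physical=[A,B,C,D,f,F,G], logical=[D,f,F,G,A,B,C]
After op 7 (swap(2, 1)): offset=3, physical=[A,B,C,D,F,f,G], logical=[D,F,f,G,A,B,C]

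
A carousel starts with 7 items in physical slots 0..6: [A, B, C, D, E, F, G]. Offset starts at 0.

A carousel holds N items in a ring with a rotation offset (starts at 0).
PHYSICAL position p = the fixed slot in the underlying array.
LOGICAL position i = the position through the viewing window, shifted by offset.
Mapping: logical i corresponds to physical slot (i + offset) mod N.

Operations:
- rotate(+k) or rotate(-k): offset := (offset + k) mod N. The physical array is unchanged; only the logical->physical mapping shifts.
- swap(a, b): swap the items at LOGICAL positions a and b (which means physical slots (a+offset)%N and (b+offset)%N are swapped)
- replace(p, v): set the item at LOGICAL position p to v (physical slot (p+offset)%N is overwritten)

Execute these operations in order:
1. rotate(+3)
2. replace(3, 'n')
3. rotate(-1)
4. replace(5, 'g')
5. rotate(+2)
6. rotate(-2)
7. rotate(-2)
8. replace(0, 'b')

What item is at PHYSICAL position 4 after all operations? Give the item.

After op 1 (rotate(+3)): offset=3, physical=[A,B,C,D,E,F,G], logical=[D,E,F,G,A,B,C]
After op 2 (replace(3, 'n')): offset=3, physical=[A,B,C,D,E,F,n], logical=[D,E,F,n,A,B,C]
After op 3 (rotate(-1)): offset=2, physical=[A,B,C,D,E,F,n], logical=[C,D,E,F,n,A,B]
After op 4 (replace(5, 'g')): offset=2, physical=[g,B,C,D,E,F,n], logical=[C,D,E,F,n,g,B]
After op 5 (rotate(+2)): offset=4, physical=[g,B,C,D,E,F,n], logical=[E,F,n,g,B,C,D]
After op 6 (rotate(-2)): offset=2, physical=[g,B,C,D,E,F,n], logical=[C,D,E,F,n,g,B]
After op 7 (rotate(-2)): offset=0, physical=[g,B,C,D,E,F,n], logical=[g,B,C,D,E,F,n]
After op 8 (replace(0, 'b')): offset=0, physical=[b,B,C,D,E,F,n], logical=[b,B,C,D,E,F,n]

Answer: E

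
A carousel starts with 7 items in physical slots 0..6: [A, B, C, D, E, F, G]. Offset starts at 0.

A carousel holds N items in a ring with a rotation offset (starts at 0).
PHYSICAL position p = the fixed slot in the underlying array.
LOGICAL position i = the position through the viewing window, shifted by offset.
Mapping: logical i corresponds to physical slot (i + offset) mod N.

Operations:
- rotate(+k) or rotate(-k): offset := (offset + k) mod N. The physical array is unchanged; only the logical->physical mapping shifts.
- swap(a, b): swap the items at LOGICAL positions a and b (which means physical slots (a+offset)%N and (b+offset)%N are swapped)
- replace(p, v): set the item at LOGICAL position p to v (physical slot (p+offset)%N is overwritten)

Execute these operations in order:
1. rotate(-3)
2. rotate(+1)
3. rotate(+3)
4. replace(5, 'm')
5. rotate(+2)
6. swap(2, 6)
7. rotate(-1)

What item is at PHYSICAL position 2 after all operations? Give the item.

Answer: F

Derivation:
After op 1 (rotate(-3)): offset=4, physical=[A,B,C,D,E,F,G], logical=[E,F,G,A,B,C,D]
After op 2 (rotate(+1)): offset=5, physical=[A,B,C,D,E,F,G], logical=[F,G,A,B,C,D,E]
After op 3 (rotate(+3)): offset=1, physical=[A,B,C,D,E,F,G], logical=[B,C,D,E,F,G,A]
After op 4 (replace(5, 'm')): offset=1, physical=[A,B,C,D,E,F,m], logical=[B,C,D,E,F,m,A]
After op 5 (rotate(+2)): offset=3, physical=[A,B,C,D,E,F,m], logical=[D,E,F,m,A,B,C]
After op 6 (swap(2, 6)): offset=3, physical=[A,B,F,D,E,C,m], logical=[D,E,C,m,A,B,F]
After op 7 (rotate(-1)): offset=2, physical=[A,B,F,D,E,C,m], logical=[F,D,E,C,m,A,B]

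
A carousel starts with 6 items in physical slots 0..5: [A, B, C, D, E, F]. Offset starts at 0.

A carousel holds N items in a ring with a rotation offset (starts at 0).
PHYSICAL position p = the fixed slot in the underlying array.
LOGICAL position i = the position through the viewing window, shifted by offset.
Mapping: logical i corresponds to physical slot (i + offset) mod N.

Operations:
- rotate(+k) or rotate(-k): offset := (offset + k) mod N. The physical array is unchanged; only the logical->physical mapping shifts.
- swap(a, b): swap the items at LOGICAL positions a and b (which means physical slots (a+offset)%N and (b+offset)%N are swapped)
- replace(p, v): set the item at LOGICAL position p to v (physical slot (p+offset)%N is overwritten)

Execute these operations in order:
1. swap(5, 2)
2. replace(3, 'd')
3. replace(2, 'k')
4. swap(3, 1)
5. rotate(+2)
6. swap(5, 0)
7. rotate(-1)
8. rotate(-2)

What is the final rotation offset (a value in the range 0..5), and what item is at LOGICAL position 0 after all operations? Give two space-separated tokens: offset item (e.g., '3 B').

Answer: 5 C

Derivation:
After op 1 (swap(5, 2)): offset=0, physical=[A,B,F,D,E,C], logical=[A,B,F,D,E,C]
After op 2 (replace(3, 'd')): offset=0, physical=[A,B,F,d,E,C], logical=[A,B,F,d,E,C]
After op 3 (replace(2, 'k')): offset=0, physical=[A,B,k,d,E,C], logical=[A,B,k,d,E,C]
After op 4 (swap(3, 1)): offset=0, physical=[A,d,k,B,E,C], logical=[A,d,k,B,E,C]
After op 5 (rotate(+2)): offset=2, physical=[A,d,k,B,E,C], logical=[k,B,E,C,A,d]
After op 6 (swap(5, 0)): offset=2, physical=[A,k,d,B,E,C], logical=[d,B,E,C,A,k]
After op 7 (rotate(-1)): offset=1, physical=[A,k,d,B,E,C], logical=[k,d,B,E,C,A]
After op 8 (rotate(-2)): offset=5, physical=[A,k,d,B,E,C], logical=[C,A,k,d,B,E]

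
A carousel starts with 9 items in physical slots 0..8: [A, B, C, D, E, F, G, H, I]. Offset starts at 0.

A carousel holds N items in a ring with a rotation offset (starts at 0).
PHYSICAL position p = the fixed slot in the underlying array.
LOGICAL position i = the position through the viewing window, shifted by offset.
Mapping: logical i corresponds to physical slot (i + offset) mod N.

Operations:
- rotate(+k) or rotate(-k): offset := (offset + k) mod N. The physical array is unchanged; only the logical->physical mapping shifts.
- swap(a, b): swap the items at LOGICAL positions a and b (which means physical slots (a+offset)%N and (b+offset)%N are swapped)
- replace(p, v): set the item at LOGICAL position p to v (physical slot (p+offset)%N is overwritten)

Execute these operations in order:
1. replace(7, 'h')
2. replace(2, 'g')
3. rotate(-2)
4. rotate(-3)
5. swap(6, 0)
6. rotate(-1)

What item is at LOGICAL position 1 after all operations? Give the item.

Answer: B

Derivation:
After op 1 (replace(7, 'h')): offset=0, physical=[A,B,C,D,E,F,G,h,I], logical=[A,B,C,D,E,F,G,h,I]
After op 2 (replace(2, 'g')): offset=0, physical=[A,B,g,D,E,F,G,h,I], logical=[A,B,g,D,E,F,G,h,I]
After op 3 (rotate(-2)): offset=7, physical=[A,B,g,D,E,F,G,h,I], logical=[h,I,A,B,g,D,E,F,G]
After op 4 (rotate(-3)): offset=4, physical=[A,B,g,D,E,F,G,h,I], logical=[E,F,G,h,I,A,B,g,D]
After op 5 (swap(6, 0)): offset=4, physical=[A,E,g,D,B,F,G,h,I], logical=[B,F,G,h,I,A,E,g,D]
After op 6 (rotate(-1)): offset=3, physical=[A,E,g,D,B,F,G,h,I], logical=[D,B,F,G,h,I,A,E,g]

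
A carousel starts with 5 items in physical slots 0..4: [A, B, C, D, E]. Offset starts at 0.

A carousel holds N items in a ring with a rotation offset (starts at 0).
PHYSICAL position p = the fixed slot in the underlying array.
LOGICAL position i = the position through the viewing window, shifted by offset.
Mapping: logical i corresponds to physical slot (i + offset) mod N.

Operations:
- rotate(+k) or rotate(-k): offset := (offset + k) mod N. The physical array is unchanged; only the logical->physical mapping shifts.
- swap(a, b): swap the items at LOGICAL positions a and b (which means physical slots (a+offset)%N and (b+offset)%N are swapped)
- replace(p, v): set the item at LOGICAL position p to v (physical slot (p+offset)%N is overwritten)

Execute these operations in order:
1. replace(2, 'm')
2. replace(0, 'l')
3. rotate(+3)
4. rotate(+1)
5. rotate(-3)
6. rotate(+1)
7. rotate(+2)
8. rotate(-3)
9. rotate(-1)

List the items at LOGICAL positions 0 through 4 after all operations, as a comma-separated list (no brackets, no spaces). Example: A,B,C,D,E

Answer: l,B,m,D,E

Derivation:
After op 1 (replace(2, 'm')): offset=0, physical=[A,B,m,D,E], logical=[A,B,m,D,E]
After op 2 (replace(0, 'l')): offset=0, physical=[l,B,m,D,E], logical=[l,B,m,D,E]
After op 3 (rotate(+3)): offset=3, physical=[l,B,m,D,E], logical=[D,E,l,B,m]
After op 4 (rotate(+1)): offset=4, physical=[l,B,m,D,E], logical=[E,l,B,m,D]
After op 5 (rotate(-3)): offset=1, physical=[l,B,m,D,E], logical=[B,m,D,E,l]
After op 6 (rotate(+1)): offset=2, physical=[l,B,m,D,E], logical=[m,D,E,l,B]
After op 7 (rotate(+2)): offset=4, physical=[l,B,m,D,E], logical=[E,l,B,m,D]
After op 8 (rotate(-3)): offset=1, physical=[l,B,m,D,E], logical=[B,m,D,E,l]
After op 9 (rotate(-1)): offset=0, physical=[l,B,m,D,E], logical=[l,B,m,D,E]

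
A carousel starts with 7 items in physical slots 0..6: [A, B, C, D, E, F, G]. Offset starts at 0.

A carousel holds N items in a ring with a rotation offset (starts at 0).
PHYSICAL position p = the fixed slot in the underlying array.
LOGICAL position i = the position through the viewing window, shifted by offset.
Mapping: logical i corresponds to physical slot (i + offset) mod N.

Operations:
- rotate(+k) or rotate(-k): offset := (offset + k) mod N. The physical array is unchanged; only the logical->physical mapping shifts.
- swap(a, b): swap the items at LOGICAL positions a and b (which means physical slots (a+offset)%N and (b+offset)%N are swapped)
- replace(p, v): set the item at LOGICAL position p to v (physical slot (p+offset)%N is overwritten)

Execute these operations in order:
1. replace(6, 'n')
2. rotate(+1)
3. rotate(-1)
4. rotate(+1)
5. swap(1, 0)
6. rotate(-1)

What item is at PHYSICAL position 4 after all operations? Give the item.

After op 1 (replace(6, 'n')): offset=0, physical=[A,B,C,D,E,F,n], logical=[A,B,C,D,E,F,n]
After op 2 (rotate(+1)): offset=1, physical=[A,B,C,D,E,F,n], logical=[B,C,D,E,F,n,A]
After op 3 (rotate(-1)): offset=0, physical=[A,B,C,D,E,F,n], logical=[A,B,C,D,E,F,n]
After op 4 (rotate(+1)): offset=1, physical=[A,B,C,D,E,F,n], logical=[B,C,D,E,F,n,A]
After op 5 (swap(1, 0)): offset=1, physical=[A,C,B,D,E,F,n], logical=[C,B,D,E,F,n,A]
After op 6 (rotate(-1)): offset=0, physical=[A,C,B,D,E,F,n], logical=[A,C,B,D,E,F,n]

Answer: E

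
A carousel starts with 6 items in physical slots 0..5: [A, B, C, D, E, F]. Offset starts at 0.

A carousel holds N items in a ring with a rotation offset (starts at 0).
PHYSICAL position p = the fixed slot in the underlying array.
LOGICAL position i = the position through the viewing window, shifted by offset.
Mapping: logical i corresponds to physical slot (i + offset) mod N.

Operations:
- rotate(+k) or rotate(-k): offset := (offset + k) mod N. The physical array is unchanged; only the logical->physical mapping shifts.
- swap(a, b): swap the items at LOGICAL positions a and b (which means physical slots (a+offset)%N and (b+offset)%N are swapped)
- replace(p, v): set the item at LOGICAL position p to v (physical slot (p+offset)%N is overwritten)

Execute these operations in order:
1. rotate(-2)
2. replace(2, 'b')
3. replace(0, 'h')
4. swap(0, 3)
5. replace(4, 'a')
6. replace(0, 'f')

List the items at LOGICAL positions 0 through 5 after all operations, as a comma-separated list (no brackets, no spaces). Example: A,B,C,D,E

After op 1 (rotate(-2)): offset=4, physical=[A,B,C,D,E,F], logical=[E,F,A,B,C,D]
After op 2 (replace(2, 'b')): offset=4, physical=[b,B,C,D,E,F], logical=[E,F,b,B,C,D]
After op 3 (replace(0, 'h')): offset=4, physical=[b,B,C,D,h,F], logical=[h,F,b,B,C,D]
After op 4 (swap(0, 3)): offset=4, physical=[b,h,C,D,B,F], logical=[B,F,b,h,C,D]
After op 5 (replace(4, 'a')): offset=4, physical=[b,h,a,D,B,F], logical=[B,F,b,h,a,D]
After op 6 (replace(0, 'f')): offset=4, physical=[b,h,a,D,f,F], logical=[f,F,b,h,a,D]

Answer: f,F,b,h,a,D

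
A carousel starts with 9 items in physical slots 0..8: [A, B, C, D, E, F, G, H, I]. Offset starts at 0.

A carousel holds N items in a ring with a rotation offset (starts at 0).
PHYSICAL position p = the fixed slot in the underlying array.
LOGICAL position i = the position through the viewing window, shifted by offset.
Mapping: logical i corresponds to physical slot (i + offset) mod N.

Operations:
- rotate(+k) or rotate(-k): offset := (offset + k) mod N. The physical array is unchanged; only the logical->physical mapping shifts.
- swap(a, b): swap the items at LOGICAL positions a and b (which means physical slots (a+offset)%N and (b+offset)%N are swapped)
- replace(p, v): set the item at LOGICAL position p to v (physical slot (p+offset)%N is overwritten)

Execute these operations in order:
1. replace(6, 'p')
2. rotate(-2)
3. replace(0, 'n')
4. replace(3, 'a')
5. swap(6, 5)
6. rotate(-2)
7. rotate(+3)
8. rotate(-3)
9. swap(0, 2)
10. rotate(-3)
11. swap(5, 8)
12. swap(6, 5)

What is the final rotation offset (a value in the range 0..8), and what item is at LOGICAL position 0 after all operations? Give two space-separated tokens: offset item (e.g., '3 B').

Answer: 2 C

Derivation:
After op 1 (replace(6, 'p')): offset=0, physical=[A,B,C,D,E,F,p,H,I], logical=[A,B,C,D,E,F,p,H,I]
After op 2 (rotate(-2)): offset=7, physical=[A,B,C,D,E,F,p,H,I], logical=[H,I,A,B,C,D,E,F,p]
After op 3 (replace(0, 'n')): offset=7, physical=[A,B,C,D,E,F,p,n,I], logical=[n,I,A,B,C,D,E,F,p]
After op 4 (replace(3, 'a')): offset=7, physical=[A,a,C,D,E,F,p,n,I], logical=[n,I,A,a,C,D,E,F,p]
After op 5 (swap(6, 5)): offset=7, physical=[A,a,C,E,D,F,p,n,I], logical=[n,I,A,a,C,E,D,F,p]
After op 6 (rotate(-2)): offset=5, physical=[A,a,C,E,D,F,p,n,I], logical=[F,p,n,I,A,a,C,E,D]
After op 7 (rotate(+3)): offset=8, physical=[A,a,C,E,D,F,p,n,I], logical=[I,A,a,C,E,D,F,p,n]
After op 8 (rotate(-3)): offset=5, physical=[A,a,C,E,D,F,p,n,I], logical=[F,p,n,I,A,a,C,E,D]
After op 9 (swap(0, 2)): offset=5, physical=[A,a,C,E,D,n,p,F,I], logical=[n,p,F,I,A,a,C,E,D]
After op 10 (rotate(-3)): offset=2, physical=[A,a,C,E,D,n,p,F,I], logical=[C,E,D,n,p,F,I,A,a]
After op 11 (swap(5, 8)): offset=2, physical=[A,F,C,E,D,n,p,a,I], logical=[C,E,D,n,p,a,I,A,F]
After op 12 (swap(6, 5)): offset=2, physical=[A,F,C,E,D,n,p,I,a], logical=[C,E,D,n,p,I,a,A,F]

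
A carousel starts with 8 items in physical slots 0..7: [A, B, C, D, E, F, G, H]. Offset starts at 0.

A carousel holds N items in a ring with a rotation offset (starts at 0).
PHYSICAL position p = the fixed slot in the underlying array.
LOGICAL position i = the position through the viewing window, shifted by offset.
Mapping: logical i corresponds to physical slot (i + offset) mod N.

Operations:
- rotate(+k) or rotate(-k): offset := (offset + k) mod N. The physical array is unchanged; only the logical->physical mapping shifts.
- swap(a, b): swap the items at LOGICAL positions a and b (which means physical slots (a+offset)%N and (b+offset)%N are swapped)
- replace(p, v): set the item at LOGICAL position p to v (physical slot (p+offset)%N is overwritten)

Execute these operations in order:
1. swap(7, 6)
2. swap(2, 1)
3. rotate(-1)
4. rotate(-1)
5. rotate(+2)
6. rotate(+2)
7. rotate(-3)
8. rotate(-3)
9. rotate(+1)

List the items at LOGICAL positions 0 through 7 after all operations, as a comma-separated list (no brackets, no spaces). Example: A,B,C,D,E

After op 1 (swap(7, 6)): offset=0, physical=[A,B,C,D,E,F,H,G], logical=[A,B,C,D,E,F,H,G]
After op 2 (swap(2, 1)): offset=0, physical=[A,C,B,D,E,F,H,G], logical=[A,C,B,D,E,F,H,G]
After op 3 (rotate(-1)): offset=7, physical=[A,C,B,D,E,F,H,G], logical=[G,A,C,B,D,E,F,H]
After op 4 (rotate(-1)): offset=6, physical=[A,C,B,D,E,F,H,G], logical=[H,G,A,C,B,D,E,F]
After op 5 (rotate(+2)): offset=0, physical=[A,C,B,D,E,F,H,G], logical=[A,C,B,D,E,F,H,G]
After op 6 (rotate(+2)): offset=2, physical=[A,C,B,D,E,F,H,G], logical=[B,D,E,F,H,G,A,C]
After op 7 (rotate(-3)): offset=7, physical=[A,C,B,D,E,F,H,G], logical=[G,A,C,B,D,E,F,H]
After op 8 (rotate(-3)): offset=4, physical=[A,C,B,D,E,F,H,G], logical=[E,F,H,G,A,C,B,D]
After op 9 (rotate(+1)): offset=5, physical=[A,C,B,D,E,F,H,G], logical=[F,H,G,A,C,B,D,E]

Answer: F,H,G,A,C,B,D,E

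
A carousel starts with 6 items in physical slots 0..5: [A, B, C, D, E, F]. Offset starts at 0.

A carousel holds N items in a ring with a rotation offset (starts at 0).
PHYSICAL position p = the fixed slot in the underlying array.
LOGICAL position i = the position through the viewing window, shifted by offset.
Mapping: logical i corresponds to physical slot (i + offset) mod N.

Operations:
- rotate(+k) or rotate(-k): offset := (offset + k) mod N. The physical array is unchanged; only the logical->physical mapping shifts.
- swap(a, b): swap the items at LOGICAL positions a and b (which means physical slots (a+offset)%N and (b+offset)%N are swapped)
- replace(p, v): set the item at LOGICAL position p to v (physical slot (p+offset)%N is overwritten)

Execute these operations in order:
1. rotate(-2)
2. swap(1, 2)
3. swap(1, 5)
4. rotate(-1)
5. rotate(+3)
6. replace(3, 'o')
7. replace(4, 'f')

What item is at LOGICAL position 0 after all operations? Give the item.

After op 1 (rotate(-2)): offset=4, physical=[A,B,C,D,E,F], logical=[E,F,A,B,C,D]
After op 2 (swap(1, 2)): offset=4, physical=[F,B,C,D,E,A], logical=[E,A,F,B,C,D]
After op 3 (swap(1, 5)): offset=4, physical=[F,B,C,A,E,D], logical=[E,D,F,B,C,A]
After op 4 (rotate(-1)): offset=3, physical=[F,B,C,A,E,D], logical=[A,E,D,F,B,C]
After op 5 (rotate(+3)): offset=0, physical=[F,B,C,A,E,D], logical=[F,B,C,A,E,D]
After op 6 (replace(3, 'o')): offset=0, physical=[F,B,C,o,E,D], logical=[F,B,C,o,E,D]
After op 7 (replace(4, 'f')): offset=0, physical=[F,B,C,o,f,D], logical=[F,B,C,o,f,D]

Answer: F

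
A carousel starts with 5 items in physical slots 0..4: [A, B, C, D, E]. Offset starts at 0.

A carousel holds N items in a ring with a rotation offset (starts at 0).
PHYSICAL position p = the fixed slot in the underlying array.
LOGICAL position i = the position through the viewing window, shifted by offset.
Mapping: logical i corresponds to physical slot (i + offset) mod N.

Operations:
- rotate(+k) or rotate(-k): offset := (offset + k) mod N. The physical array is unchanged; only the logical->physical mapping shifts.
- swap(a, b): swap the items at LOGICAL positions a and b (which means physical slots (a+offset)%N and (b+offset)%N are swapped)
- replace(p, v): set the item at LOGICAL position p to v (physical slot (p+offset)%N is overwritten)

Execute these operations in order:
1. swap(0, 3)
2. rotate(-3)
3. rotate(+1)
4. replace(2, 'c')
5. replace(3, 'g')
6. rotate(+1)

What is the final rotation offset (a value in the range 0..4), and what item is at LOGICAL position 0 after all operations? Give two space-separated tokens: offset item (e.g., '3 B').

After op 1 (swap(0, 3)): offset=0, physical=[D,B,C,A,E], logical=[D,B,C,A,E]
After op 2 (rotate(-3)): offset=2, physical=[D,B,C,A,E], logical=[C,A,E,D,B]
After op 3 (rotate(+1)): offset=3, physical=[D,B,C,A,E], logical=[A,E,D,B,C]
After op 4 (replace(2, 'c')): offset=3, physical=[c,B,C,A,E], logical=[A,E,c,B,C]
After op 5 (replace(3, 'g')): offset=3, physical=[c,g,C,A,E], logical=[A,E,c,g,C]
After op 6 (rotate(+1)): offset=4, physical=[c,g,C,A,E], logical=[E,c,g,C,A]

Answer: 4 E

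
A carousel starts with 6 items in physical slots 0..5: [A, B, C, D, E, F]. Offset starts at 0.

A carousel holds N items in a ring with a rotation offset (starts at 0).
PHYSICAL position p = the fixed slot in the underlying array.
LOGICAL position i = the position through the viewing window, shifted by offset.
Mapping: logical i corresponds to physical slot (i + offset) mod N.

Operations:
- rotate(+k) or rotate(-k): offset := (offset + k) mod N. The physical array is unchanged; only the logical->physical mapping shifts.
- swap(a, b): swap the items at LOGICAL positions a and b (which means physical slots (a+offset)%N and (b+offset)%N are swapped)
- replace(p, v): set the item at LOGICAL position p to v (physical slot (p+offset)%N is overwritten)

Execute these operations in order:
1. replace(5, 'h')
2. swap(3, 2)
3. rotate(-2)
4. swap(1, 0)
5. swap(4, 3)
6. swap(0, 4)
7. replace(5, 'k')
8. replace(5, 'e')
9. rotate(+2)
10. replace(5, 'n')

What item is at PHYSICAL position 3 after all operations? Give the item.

After op 1 (replace(5, 'h')): offset=0, physical=[A,B,C,D,E,h], logical=[A,B,C,D,E,h]
After op 2 (swap(3, 2)): offset=0, physical=[A,B,D,C,E,h], logical=[A,B,D,C,E,h]
After op 3 (rotate(-2)): offset=4, physical=[A,B,D,C,E,h], logical=[E,h,A,B,D,C]
After op 4 (swap(1, 0)): offset=4, physical=[A,B,D,C,h,E], logical=[h,E,A,B,D,C]
After op 5 (swap(4, 3)): offset=4, physical=[A,D,B,C,h,E], logical=[h,E,A,D,B,C]
After op 6 (swap(0, 4)): offset=4, physical=[A,D,h,C,B,E], logical=[B,E,A,D,h,C]
After op 7 (replace(5, 'k')): offset=4, physical=[A,D,h,k,B,E], logical=[B,E,A,D,h,k]
After op 8 (replace(5, 'e')): offset=4, physical=[A,D,h,e,B,E], logical=[B,E,A,D,h,e]
After op 9 (rotate(+2)): offset=0, physical=[A,D,h,e,B,E], logical=[A,D,h,e,B,E]
After op 10 (replace(5, 'n')): offset=0, physical=[A,D,h,e,B,n], logical=[A,D,h,e,B,n]

Answer: e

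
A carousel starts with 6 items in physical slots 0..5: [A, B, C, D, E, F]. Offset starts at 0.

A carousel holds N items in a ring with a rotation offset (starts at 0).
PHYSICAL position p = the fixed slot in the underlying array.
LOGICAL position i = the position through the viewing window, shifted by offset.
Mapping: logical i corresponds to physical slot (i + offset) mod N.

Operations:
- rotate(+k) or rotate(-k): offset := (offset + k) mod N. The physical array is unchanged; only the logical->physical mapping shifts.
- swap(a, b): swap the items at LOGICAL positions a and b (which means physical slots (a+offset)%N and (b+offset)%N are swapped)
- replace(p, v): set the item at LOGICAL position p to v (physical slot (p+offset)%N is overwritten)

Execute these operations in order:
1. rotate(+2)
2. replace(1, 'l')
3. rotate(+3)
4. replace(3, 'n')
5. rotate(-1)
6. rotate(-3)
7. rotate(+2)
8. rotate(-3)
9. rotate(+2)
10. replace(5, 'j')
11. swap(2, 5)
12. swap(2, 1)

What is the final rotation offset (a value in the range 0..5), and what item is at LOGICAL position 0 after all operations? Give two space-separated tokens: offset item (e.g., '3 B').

After op 1 (rotate(+2)): offset=2, physical=[A,B,C,D,E,F], logical=[C,D,E,F,A,B]
After op 2 (replace(1, 'l')): offset=2, physical=[A,B,C,l,E,F], logical=[C,l,E,F,A,B]
After op 3 (rotate(+3)): offset=5, physical=[A,B,C,l,E,F], logical=[F,A,B,C,l,E]
After op 4 (replace(3, 'n')): offset=5, physical=[A,B,n,l,E,F], logical=[F,A,B,n,l,E]
After op 5 (rotate(-1)): offset=4, physical=[A,B,n,l,E,F], logical=[E,F,A,B,n,l]
After op 6 (rotate(-3)): offset=1, physical=[A,B,n,l,E,F], logical=[B,n,l,E,F,A]
After op 7 (rotate(+2)): offset=3, physical=[A,B,n,l,E,F], logical=[l,E,F,A,B,n]
After op 8 (rotate(-3)): offset=0, physical=[A,B,n,l,E,F], logical=[A,B,n,l,E,F]
After op 9 (rotate(+2)): offset=2, physical=[A,B,n,l,E,F], logical=[n,l,E,F,A,B]
After op 10 (replace(5, 'j')): offset=2, physical=[A,j,n,l,E,F], logical=[n,l,E,F,A,j]
After op 11 (swap(2, 5)): offset=2, physical=[A,E,n,l,j,F], logical=[n,l,j,F,A,E]
After op 12 (swap(2, 1)): offset=2, physical=[A,E,n,j,l,F], logical=[n,j,l,F,A,E]

Answer: 2 n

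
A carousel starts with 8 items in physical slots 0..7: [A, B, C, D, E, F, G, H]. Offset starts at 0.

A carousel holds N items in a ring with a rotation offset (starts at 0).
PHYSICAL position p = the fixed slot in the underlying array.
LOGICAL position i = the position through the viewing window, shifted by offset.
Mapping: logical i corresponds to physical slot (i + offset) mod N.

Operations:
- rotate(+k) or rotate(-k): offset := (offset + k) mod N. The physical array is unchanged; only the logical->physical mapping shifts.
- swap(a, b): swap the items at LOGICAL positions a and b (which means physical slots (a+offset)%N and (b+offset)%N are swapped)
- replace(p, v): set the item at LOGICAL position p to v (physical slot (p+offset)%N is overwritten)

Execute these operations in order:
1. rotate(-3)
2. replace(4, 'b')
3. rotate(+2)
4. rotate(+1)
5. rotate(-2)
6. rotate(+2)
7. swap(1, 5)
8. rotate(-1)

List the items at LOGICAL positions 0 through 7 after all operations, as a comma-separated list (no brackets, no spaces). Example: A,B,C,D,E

After op 1 (rotate(-3)): offset=5, physical=[A,B,C,D,E,F,G,H], logical=[F,G,H,A,B,C,D,E]
After op 2 (replace(4, 'b')): offset=5, physical=[A,b,C,D,E,F,G,H], logical=[F,G,H,A,b,C,D,E]
After op 3 (rotate(+2)): offset=7, physical=[A,b,C,D,E,F,G,H], logical=[H,A,b,C,D,E,F,G]
After op 4 (rotate(+1)): offset=0, physical=[A,b,C,D,E,F,G,H], logical=[A,b,C,D,E,F,G,H]
After op 5 (rotate(-2)): offset=6, physical=[A,b,C,D,E,F,G,H], logical=[G,H,A,b,C,D,E,F]
After op 6 (rotate(+2)): offset=0, physical=[A,b,C,D,E,F,G,H], logical=[A,b,C,D,E,F,G,H]
After op 7 (swap(1, 5)): offset=0, physical=[A,F,C,D,E,b,G,H], logical=[A,F,C,D,E,b,G,H]
After op 8 (rotate(-1)): offset=7, physical=[A,F,C,D,E,b,G,H], logical=[H,A,F,C,D,E,b,G]

Answer: H,A,F,C,D,E,b,G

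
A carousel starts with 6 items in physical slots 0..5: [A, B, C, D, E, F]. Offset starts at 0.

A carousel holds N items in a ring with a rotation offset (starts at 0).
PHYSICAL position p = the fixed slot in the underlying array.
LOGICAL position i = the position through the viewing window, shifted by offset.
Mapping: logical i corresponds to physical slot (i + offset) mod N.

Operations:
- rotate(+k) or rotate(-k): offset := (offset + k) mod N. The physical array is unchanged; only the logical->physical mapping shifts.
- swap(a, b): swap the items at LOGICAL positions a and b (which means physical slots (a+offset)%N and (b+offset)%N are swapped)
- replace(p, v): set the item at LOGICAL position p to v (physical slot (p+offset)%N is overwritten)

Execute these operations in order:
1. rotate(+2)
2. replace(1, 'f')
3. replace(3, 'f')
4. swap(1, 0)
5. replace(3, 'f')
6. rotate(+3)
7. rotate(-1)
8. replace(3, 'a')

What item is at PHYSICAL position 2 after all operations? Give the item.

Answer: f

Derivation:
After op 1 (rotate(+2)): offset=2, physical=[A,B,C,D,E,F], logical=[C,D,E,F,A,B]
After op 2 (replace(1, 'f')): offset=2, physical=[A,B,C,f,E,F], logical=[C,f,E,F,A,B]
After op 3 (replace(3, 'f')): offset=2, physical=[A,B,C,f,E,f], logical=[C,f,E,f,A,B]
After op 4 (swap(1, 0)): offset=2, physical=[A,B,f,C,E,f], logical=[f,C,E,f,A,B]
After op 5 (replace(3, 'f')): offset=2, physical=[A,B,f,C,E,f], logical=[f,C,E,f,A,B]
After op 6 (rotate(+3)): offset=5, physical=[A,B,f,C,E,f], logical=[f,A,B,f,C,E]
After op 7 (rotate(-1)): offset=4, physical=[A,B,f,C,E,f], logical=[E,f,A,B,f,C]
After op 8 (replace(3, 'a')): offset=4, physical=[A,a,f,C,E,f], logical=[E,f,A,a,f,C]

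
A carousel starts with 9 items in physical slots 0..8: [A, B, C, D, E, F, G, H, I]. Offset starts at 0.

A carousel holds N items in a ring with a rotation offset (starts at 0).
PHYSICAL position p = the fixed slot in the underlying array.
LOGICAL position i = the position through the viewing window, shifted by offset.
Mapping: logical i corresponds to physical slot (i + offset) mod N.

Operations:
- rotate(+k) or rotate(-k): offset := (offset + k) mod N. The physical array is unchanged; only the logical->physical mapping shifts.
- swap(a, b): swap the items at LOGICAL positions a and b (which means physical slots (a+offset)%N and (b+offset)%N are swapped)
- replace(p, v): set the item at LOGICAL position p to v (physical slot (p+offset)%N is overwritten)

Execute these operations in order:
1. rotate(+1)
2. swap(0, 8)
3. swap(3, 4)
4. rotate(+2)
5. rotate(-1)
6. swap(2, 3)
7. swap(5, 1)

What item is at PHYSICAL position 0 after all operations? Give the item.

After op 1 (rotate(+1)): offset=1, physical=[A,B,C,D,E,F,G,H,I], logical=[B,C,D,E,F,G,H,I,A]
After op 2 (swap(0, 8)): offset=1, physical=[B,A,C,D,E,F,G,H,I], logical=[A,C,D,E,F,G,H,I,B]
After op 3 (swap(3, 4)): offset=1, physical=[B,A,C,D,F,E,G,H,I], logical=[A,C,D,F,E,G,H,I,B]
After op 4 (rotate(+2)): offset=3, physical=[B,A,C,D,F,E,G,H,I], logical=[D,F,E,G,H,I,B,A,C]
After op 5 (rotate(-1)): offset=2, physical=[B,A,C,D,F,E,G,H,I], logical=[C,D,F,E,G,H,I,B,A]
After op 6 (swap(2, 3)): offset=2, physical=[B,A,C,D,E,F,G,H,I], logical=[C,D,E,F,G,H,I,B,A]
After op 7 (swap(5, 1)): offset=2, physical=[B,A,C,H,E,F,G,D,I], logical=[C,H,E,F,G,D,I,B,A]

Answer: B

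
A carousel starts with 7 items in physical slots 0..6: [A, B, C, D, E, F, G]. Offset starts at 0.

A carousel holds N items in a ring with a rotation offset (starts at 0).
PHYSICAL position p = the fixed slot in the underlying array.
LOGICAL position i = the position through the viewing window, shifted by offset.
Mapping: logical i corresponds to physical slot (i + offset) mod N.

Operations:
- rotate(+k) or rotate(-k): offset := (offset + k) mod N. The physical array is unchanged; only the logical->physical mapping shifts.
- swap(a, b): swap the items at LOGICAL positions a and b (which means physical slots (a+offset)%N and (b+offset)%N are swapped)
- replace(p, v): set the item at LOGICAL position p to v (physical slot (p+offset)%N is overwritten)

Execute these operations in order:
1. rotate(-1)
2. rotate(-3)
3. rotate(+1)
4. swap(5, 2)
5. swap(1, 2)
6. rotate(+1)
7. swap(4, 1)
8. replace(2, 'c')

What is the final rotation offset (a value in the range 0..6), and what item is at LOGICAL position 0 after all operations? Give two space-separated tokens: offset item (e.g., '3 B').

Answer: 5 C

Derivation:
After op 1 (rotate(-1)): offset=6, physical=[A,B,C,D,E,F,G], logical=[G,A,B,C,D,E,F]
After op 2 (rotate(-3)): offset=3, physical=[A,B,C,D,E,F,G], logical=[D,E,F,G,A,B,C]
After op 3 (rotate(+1)): offset=4, physical=[A,B,C,D,E,F,G], logical=[E,F,G,A,B,C,D]
After op 4 (swap(5, 2)): offset=4, physical=[A,B,G,D,E,F,C], logical=[E,F,C,A,B,G,D]
After op 5 (swap(1, 2)): offset=4, physical=[A,B,G,D,E,C,F], logical=[E,C,F,A,B,G,D]
After op 6 (rotate(+1)): offset=5, physical=[A,B,G,D,E,C,F], logical=[C,F,A,B,G,D,E]
After op 7 (swap(4, 1)): offset=5, physical=[A,B,F,D,E,C,G], logical=[C,G,A,B,F,D,E]
After op 8 (replace(2, 'c')): offset=5, physical=[c,B,F,D,E,C,G], logical=[C,G,c,B,F,D,E]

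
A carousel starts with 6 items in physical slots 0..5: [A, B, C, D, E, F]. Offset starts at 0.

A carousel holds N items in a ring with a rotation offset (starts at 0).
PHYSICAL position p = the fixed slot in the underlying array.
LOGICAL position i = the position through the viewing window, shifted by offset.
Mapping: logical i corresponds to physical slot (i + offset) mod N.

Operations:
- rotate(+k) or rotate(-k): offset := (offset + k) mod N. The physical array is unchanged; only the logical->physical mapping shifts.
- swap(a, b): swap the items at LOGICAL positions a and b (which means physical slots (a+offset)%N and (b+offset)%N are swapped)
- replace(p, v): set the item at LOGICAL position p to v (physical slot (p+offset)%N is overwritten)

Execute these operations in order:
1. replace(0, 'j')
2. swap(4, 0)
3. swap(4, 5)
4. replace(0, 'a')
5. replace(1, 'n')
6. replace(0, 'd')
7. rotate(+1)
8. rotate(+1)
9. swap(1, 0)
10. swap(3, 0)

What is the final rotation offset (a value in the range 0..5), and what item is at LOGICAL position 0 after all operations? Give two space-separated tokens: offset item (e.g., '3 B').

After op 1 (replace(0, 'j')): offset=0, physical=[j,B,C,D,E,F], logical=[j,B,C,D,E,F]
After op 2 (swap(4, 0)): offset=0, physical=[E,B,C,D,j,F], logical=[E,B,C,D,j,F]
After op 3 (swap(4, 5)): offset=0, physical=[E,B,C,D,F,j], logical=[E,B,C,D,F,j]
After op 4 (replace(0, 'a')): offset=0, physical=[a,B,C,D,F,j], logical=[a,B,C,D,F,j]
After op 5 (replace(1, 'n')): offset=0, physical=[a,n,C,D,F,j], logical=[a,n,C,D,F,j]
After op 6 (replace(0, 'd')): offset=0, physical=[d,n,C,D,F,j], logical=[d,n,C,D,F,j]
After op 7 (rotate(+1)): offset=1, physical=[d,n,C,D,F,j], logical=[n,C,D,F,j,d]
After op 8 (rotate(+1)): offset=2, physical=[d,n,C,D,F,j], logical=[C,D,F,j,d,n]
After op 9 (swap(1, 0)): offset=2, physical=[d,n,D,C,F,j], logical=[D,C,F,j,d,n]
After op 10 (swap(3, 0)): offset=2, physical=[d,n,j,C,F,D], logical=[j,C,F,D,d,n]

Answer: 2 j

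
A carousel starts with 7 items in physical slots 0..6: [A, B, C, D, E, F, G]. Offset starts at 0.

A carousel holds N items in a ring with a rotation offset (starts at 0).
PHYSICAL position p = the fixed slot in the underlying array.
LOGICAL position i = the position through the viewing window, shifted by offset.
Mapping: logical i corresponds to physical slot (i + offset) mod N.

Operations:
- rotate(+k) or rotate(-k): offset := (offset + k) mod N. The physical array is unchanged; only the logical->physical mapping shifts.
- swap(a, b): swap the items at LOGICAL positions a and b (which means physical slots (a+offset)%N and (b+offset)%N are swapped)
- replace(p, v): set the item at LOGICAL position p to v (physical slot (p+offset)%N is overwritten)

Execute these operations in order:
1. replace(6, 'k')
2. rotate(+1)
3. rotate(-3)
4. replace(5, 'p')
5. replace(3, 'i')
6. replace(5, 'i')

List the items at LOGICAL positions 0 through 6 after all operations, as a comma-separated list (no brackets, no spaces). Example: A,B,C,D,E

After op 1 (replace(6, 'k')): offset=0, physical=[A,B,C,D,E,F,k], logical=[A,B,C,D,E,F,k]
After op 2 (rotate(+1)): offset=1, physical=[A,B,C,D,E,F,k], logical=[B,C,D,E,F,k,A]
After op 3 (rotate(-3)): offset=5, physical=[A,B,C,D,E,F,k], logical=[F,k,A,B,C,D,E]
After op 4 (replace(5, 'p')): offset=5, physical=[A,B,C,p,E,F,k], logical=[F,k,A,B,C,p,E]
After op 5 (replace(3, 'i')): offset=5, physical=[A,i,C,p,E,F,k], logical=[F,k,A,i,C,p,E]
After op 6 (replace(5, 'i')): offset=5, physical=[A,i,C,i,E,F,k], logical=[F,k,A,i,C,i,E]

Answer: F,k,A,i,C,i,E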